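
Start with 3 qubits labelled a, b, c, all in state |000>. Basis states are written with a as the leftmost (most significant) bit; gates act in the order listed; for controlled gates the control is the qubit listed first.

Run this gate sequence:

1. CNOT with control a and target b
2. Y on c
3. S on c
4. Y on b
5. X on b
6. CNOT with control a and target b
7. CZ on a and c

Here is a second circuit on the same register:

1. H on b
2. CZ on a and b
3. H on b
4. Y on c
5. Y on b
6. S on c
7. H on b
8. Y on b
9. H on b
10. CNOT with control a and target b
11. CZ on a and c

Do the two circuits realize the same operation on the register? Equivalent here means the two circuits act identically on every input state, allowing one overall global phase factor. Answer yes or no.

No — the two circuits implement different unitaries, even allowing a global phase.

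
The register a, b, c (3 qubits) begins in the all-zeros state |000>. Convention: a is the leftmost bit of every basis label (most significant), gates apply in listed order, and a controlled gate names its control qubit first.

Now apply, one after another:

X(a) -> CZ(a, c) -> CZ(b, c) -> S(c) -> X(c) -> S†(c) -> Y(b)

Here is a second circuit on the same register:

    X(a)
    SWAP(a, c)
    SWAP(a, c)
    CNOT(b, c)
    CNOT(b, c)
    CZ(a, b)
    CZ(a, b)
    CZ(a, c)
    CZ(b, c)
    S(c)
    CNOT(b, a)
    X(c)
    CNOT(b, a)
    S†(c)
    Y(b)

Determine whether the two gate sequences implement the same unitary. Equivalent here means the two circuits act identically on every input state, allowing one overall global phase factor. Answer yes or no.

Yes, they are equivalent — the unitaries differ by at most a global phase.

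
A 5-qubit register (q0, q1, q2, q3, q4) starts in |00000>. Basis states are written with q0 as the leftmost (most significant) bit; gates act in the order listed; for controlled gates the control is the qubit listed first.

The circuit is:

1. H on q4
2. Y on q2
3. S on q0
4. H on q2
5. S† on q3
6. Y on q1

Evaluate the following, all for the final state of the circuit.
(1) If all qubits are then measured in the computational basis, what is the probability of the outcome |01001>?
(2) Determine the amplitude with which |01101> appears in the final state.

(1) A full measurement returns |01001> with probability 1/4.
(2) |01101> carries amplitude 1/2 in the final state.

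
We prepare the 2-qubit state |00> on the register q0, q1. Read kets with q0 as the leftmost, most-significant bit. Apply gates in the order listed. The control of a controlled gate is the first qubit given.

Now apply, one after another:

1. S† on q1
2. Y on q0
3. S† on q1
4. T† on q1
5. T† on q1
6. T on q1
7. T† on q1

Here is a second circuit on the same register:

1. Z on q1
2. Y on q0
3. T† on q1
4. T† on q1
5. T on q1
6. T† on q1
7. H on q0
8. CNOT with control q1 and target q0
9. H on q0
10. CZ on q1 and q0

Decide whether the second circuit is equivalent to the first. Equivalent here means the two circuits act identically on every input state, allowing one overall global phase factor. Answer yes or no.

Yes: on every input state the two circuits agree up to one overall phase factor.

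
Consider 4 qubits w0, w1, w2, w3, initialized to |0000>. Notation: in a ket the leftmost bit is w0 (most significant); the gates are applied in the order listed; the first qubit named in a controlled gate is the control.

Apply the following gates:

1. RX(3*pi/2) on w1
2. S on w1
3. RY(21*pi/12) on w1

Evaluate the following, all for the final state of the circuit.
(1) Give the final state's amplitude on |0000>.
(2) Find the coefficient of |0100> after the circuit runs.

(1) The final state's coefficient on |0000> equals sqrt(2)*(-sqrt(2 - sqrt(2)) + sqrt(sqrt(2) + 2))/4.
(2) The amplitude on |0100> is sqrt(2)*(-sqrt(sqrt(2) + 2) - sqrt(2 - sqrt(2)))/4.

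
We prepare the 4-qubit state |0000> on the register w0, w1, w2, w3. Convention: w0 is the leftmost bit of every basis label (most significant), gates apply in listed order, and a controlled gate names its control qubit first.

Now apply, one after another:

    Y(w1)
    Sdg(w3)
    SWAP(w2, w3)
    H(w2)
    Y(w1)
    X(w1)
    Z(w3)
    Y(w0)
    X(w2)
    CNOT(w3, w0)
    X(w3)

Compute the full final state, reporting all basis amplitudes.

After the circuit, the state carries amplitude sqrt(2)*I/2 on |1101>, sqrt(2)*I/2 on |1111>, and 0 on every other basis state.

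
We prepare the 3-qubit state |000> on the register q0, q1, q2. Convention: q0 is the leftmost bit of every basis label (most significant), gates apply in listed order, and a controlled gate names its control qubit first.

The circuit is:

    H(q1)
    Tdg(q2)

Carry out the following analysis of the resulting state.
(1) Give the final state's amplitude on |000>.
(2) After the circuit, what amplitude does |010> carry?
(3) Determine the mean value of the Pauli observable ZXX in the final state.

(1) The amplitude on |000> is sqrt(2)/2.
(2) |010> carries amplitude sqrt(2)/2 in the final state.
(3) In the final state, ZXX has expectation 0.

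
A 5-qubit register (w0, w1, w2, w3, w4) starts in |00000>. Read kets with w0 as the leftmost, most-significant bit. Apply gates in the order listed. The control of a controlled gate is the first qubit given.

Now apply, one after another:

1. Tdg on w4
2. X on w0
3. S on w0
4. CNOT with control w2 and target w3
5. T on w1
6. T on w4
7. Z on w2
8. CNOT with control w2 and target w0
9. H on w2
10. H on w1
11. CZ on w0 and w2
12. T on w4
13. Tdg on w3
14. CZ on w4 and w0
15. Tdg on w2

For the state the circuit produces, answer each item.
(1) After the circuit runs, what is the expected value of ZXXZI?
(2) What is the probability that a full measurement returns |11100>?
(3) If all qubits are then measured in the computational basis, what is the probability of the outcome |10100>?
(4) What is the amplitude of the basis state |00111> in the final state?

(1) In the final state, ZXXZI has expectation sqrt(2)/2.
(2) The probability of measuring |11100> is 1/4.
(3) Outcome |10100> occurs with probability 1/4.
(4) The amplitude on |00111> is 0.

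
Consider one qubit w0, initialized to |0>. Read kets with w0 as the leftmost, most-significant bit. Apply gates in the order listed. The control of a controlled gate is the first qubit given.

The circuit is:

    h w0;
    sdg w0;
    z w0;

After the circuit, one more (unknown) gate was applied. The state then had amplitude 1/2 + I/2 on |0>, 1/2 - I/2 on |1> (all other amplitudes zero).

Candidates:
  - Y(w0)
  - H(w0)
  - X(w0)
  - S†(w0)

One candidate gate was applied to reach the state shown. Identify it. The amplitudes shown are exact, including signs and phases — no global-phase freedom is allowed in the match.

The unique candidate consistent with the amplitudes is H(w0).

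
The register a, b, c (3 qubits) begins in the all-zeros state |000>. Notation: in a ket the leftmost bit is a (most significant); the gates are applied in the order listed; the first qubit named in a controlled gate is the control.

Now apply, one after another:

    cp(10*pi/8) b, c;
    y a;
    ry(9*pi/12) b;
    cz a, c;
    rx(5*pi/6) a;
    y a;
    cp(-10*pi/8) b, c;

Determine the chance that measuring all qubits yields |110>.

The probability of measuring |110> is sqrt(6)/16 + sqrt(2)/8 + sqrt(3)/8 + 1/4.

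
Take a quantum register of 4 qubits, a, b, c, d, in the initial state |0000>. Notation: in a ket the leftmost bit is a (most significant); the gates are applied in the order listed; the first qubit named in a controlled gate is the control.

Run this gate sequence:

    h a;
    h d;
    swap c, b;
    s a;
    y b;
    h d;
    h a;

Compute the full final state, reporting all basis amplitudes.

After the circuit, the state carries amplitude -1/2 + I/2 on |0100>, 1/2 + I/2 on |1100>, and 0 on every other basis state.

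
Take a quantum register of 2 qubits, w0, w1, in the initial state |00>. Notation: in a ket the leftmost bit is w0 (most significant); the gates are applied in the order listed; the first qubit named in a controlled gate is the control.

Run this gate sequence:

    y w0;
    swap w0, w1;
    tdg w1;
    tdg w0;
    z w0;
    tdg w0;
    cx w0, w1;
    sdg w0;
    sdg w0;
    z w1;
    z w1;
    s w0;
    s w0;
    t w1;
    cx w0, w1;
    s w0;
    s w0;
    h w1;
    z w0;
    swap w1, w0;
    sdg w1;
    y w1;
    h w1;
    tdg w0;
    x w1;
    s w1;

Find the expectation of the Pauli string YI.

In the final state, YI has expectation sqrt(2)/2.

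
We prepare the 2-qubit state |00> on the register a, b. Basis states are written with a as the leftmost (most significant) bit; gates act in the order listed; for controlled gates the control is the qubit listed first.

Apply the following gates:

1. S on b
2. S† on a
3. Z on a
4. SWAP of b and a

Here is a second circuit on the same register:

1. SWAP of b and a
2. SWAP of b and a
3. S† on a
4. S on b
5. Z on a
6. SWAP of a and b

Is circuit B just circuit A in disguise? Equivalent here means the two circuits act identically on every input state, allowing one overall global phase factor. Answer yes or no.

Yes: on every input state the two circuits agree up to one overall phase factor.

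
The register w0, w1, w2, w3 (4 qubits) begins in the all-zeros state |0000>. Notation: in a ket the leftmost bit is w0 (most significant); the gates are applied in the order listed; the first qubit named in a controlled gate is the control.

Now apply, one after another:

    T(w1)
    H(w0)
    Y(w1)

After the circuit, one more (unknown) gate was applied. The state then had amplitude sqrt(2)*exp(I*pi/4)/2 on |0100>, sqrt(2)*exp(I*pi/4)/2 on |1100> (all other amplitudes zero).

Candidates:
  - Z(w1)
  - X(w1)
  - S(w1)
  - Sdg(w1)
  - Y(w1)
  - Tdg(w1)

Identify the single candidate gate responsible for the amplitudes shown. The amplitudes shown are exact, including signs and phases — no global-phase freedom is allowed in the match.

It was Tdg(w1) that produced the state shown.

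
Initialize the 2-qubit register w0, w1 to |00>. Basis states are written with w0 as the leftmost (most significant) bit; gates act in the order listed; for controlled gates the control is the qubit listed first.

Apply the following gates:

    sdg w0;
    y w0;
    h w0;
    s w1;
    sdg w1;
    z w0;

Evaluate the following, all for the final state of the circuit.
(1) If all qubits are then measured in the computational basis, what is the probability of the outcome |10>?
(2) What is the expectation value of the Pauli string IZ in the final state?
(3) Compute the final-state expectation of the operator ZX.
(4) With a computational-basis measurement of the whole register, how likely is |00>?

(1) The probability of measuring |10> is 1/2.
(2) The expectation value of IZ is 1.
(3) In the final state, ZX has expectation 0.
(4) Outcome |00> occurs with probability 1/2.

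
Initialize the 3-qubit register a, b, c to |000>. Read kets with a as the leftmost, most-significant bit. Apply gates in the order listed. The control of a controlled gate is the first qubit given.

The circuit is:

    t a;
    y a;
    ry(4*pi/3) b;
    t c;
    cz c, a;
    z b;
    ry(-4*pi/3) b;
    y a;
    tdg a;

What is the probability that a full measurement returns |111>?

Outcome |111> occurs with probability 0.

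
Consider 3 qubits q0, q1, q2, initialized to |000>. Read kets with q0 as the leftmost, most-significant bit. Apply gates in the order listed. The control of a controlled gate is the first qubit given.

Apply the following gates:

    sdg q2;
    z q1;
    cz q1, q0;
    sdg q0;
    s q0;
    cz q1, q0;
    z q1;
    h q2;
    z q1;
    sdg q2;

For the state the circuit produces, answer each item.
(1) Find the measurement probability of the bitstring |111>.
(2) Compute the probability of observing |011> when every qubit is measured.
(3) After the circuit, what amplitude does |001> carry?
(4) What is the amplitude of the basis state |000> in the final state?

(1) Outcome |111> occurs with probability 0.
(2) Outcome |011> occurs with probability 0.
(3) The amplitude on |001> is -sqrt(2)*I/2.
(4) The final state's coefficient on |000> equals sqrt(2)/2.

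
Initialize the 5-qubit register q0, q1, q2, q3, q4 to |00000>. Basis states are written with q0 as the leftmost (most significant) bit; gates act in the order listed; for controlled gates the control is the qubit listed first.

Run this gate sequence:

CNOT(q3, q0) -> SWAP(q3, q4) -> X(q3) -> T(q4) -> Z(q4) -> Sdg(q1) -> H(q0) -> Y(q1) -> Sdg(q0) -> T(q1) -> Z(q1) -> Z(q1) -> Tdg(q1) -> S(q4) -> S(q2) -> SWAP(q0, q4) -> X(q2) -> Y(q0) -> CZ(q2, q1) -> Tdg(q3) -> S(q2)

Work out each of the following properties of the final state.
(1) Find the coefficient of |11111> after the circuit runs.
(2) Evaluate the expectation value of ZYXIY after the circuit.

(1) |11111> carries amplitude -sqrt(2)*exp(3*I*pi/4)/2 in the final state. Key observation: steps 10-13 multiply out to the identity, so the circuit reduces to the remaining gates.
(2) The observable ZYXIY averages to 0.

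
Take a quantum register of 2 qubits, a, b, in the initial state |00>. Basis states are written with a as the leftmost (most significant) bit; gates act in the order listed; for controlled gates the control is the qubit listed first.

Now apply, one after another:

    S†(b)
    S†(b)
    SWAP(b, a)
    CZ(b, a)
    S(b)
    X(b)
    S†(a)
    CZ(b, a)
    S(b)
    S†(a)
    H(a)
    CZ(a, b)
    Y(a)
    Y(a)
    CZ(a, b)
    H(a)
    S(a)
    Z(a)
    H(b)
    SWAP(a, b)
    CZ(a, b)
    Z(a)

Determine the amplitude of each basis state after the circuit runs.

The resulting statevector has amplitude sqrt(2)*I/2 on |00>, 0 on |01>, sqrt(2)*I/2 on |10>, 0 on |11>. Key observation: steps 10-17 multiply out to the identity, so the circuit reduces to the remaining gates.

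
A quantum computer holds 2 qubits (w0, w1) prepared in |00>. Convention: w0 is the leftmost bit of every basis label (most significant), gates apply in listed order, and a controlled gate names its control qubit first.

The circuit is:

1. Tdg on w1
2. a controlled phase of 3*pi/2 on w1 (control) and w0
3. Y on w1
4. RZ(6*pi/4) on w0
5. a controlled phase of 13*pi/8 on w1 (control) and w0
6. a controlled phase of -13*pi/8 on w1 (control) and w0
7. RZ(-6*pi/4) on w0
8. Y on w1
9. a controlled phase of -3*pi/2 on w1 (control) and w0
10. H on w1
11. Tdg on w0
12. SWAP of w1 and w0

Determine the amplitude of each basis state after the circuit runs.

The resulting statevector has amplitude sqrt(2)/2 on |00>, 0 on |01>, sqrt(2)/2 on |10>, 0 on |11>. Key observation: the block from step 2 through step 9 cancels to the identity and can be dropped.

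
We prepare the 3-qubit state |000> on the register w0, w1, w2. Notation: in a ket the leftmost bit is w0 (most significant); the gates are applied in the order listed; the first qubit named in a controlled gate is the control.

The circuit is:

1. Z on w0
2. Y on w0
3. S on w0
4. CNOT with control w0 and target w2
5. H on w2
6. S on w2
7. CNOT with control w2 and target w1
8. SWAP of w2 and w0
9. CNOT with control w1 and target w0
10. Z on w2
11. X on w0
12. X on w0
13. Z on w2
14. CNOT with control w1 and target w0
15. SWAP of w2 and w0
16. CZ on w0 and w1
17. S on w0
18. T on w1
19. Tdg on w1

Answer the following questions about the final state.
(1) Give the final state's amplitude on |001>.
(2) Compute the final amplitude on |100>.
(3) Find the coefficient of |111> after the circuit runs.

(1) |001> carries amplitude 0 in the final state.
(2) The amplitude on |100> is -sqrt(2)*I/2.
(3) The amplitude on |111> is sqrt(2)/2.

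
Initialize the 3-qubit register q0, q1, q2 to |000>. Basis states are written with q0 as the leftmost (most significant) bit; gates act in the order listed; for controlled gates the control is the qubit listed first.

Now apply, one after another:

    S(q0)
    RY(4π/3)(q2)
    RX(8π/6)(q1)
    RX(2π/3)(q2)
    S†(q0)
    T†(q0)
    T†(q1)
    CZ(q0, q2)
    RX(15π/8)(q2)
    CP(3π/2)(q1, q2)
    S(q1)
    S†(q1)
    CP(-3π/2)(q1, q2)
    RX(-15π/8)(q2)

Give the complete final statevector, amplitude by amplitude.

The final amplitudes are 1/8 + 3*I/8 on |000>, sqrt(3)*I*(-1 + I)/8 on |001>, sqrt(3)*(1 + 3*I)*exp(I*pi/4)/8 on |010>, 3*(-1 - I)*exp(I*pi/4)/8 on |011>, 0 on |100>, 0 on |101>, 0 on |110>, 0 on |111>. Key observation: steps 9-14 multiply out to the identity, so the circuit reduces to the remaining gates.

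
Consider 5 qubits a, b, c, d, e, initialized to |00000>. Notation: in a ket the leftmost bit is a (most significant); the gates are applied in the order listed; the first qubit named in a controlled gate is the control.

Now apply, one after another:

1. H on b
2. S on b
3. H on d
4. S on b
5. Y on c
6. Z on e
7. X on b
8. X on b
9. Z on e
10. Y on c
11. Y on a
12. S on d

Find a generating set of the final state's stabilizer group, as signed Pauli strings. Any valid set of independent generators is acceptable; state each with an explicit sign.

The stabilizer group can be generated by -IXIII, +IIIYI, -ZIIII, +IIZII, +IIIIZ, among other valid generating sets. Key observation: steps 5-10 multiply out to the identity, so the circuit reduces to the remaining gates.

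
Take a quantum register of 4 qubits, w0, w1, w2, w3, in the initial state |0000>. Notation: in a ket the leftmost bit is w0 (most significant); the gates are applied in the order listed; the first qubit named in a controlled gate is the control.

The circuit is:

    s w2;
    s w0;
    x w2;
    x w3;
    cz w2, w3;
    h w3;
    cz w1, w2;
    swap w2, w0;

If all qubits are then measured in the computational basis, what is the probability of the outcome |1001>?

Outcome |1001> occurs with probability 1/2.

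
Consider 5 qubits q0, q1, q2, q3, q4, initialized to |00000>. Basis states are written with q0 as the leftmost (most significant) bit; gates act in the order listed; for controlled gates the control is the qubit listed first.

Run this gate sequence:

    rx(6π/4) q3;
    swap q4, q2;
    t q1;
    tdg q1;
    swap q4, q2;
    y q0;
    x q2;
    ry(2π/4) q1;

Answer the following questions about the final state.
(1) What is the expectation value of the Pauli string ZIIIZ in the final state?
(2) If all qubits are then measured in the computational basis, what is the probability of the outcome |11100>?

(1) The observable ZIIIZ averages to -1. Key observation: steps 2-5 multiply out to the identity, so the circuit reduces to the remaining gates.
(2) A full measurement returns |11100> with probability 1/4.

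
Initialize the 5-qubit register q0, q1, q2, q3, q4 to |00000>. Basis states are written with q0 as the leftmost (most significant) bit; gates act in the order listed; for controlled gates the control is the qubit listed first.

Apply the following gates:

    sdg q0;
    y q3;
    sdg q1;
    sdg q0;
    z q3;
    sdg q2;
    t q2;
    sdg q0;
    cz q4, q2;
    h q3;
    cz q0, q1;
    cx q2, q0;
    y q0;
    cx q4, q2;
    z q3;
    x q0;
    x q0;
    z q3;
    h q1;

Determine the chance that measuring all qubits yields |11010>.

The probability of measuring |11010> is 1/4. Key observation: steps 15-18 multiply out to the identity, so the circuit reduces to the remaining gates.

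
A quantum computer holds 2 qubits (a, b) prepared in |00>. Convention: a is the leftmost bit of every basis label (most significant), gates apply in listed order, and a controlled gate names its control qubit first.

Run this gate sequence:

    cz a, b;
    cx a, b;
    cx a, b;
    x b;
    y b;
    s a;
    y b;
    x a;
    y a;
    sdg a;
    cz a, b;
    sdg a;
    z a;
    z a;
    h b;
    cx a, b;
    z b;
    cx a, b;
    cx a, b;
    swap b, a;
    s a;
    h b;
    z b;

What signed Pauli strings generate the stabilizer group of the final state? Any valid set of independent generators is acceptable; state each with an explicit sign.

One valid set of independent stabilizer generators is +YI, -IX (any independent generating set of the same group is equally correct). Key observation: the block from step 18 through step 19 cancels to the identity and can be dropped.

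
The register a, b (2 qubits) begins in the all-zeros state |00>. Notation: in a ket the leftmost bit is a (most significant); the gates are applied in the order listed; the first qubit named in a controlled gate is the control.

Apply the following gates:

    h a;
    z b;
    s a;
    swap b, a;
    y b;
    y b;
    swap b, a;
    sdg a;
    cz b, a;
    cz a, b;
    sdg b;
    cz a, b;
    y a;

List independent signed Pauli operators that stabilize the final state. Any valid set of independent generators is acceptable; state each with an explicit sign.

One valid set of independent stabilizer generators is -XI, +IZ (any independent generating set of the same group is equally correct). Key observation: gates 3-8 undo each other exactly, leaving only the rest of the circuit to track.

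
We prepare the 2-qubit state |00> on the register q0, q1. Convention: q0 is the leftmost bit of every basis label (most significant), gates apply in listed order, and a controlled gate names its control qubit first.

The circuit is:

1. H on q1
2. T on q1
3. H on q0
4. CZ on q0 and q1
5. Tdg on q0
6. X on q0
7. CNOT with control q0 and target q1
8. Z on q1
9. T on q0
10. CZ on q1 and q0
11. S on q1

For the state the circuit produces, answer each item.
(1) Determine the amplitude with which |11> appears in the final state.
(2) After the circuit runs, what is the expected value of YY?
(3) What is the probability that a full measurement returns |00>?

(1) The amplitude on |11> is exp(3*I*pi/4)/2.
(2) The observable YY averages to 1.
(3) Outcome |00> occurs with probability 1/4.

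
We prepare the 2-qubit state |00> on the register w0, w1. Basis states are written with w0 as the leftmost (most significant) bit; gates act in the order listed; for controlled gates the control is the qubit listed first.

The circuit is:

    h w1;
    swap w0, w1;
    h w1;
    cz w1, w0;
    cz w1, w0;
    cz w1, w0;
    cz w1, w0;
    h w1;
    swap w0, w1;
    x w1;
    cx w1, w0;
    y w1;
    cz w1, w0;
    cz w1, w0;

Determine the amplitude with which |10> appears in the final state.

The amplitude on |10> is -sqrt(2)*I/2. Key observation: gates 2-9 undo each other exactly, leaving only the rest of the circuit to track.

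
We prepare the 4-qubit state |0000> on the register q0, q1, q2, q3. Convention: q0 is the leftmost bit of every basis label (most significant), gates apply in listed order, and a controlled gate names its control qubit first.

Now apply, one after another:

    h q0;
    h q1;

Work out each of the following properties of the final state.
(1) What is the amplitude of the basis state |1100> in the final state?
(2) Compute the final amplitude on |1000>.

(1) The amplitude on |1100> is 1/2.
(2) |1000> carries amplitude 1/2 in the final state.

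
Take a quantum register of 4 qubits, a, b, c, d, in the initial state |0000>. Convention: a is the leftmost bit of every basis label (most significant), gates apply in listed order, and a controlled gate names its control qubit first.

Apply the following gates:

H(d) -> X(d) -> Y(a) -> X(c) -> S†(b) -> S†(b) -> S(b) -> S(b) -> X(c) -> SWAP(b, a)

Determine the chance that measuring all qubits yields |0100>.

The probability of measuring |0100> is 1/2. Key observation: gates 4-9 undo each other exactly, leaving only the rest of the circuit to track.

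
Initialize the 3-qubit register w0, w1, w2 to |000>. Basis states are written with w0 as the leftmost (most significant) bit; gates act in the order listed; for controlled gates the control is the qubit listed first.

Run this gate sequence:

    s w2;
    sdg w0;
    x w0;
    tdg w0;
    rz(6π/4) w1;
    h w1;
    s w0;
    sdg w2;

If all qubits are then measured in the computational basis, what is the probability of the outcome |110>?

The probability of measuring |110> is 1/2.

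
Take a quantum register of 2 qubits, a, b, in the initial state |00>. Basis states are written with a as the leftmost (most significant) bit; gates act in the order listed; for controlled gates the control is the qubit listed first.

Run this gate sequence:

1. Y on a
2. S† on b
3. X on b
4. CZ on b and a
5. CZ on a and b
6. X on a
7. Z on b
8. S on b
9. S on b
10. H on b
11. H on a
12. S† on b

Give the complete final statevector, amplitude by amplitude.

The resulting statevector has amplitude I/2 on |00>, -1/2 on |01>, I/2 on |10>, -1/2 on |11>.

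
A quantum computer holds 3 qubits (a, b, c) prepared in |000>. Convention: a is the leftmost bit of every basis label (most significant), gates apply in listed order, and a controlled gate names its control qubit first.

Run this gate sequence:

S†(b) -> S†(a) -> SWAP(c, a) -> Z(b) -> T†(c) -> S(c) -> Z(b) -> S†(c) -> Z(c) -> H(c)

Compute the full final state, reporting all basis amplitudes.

The resulting statevector has amplitude sqrt(2)/2 on |000>, sqrt(2)/2 on |001>, and 0 on every other basis state.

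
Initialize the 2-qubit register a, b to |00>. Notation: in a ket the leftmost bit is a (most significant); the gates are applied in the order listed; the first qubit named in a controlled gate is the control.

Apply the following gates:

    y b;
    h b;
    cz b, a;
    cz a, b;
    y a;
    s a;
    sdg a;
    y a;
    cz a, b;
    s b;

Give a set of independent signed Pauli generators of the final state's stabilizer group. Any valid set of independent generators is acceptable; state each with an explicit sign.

One valid set of independent stabilizer generators is -IY, +ZI (any independent generating set of the same group is equally correct). Key observation: steps 4-9 multiply out to the identity, so the circuit reduces to the remaining gates.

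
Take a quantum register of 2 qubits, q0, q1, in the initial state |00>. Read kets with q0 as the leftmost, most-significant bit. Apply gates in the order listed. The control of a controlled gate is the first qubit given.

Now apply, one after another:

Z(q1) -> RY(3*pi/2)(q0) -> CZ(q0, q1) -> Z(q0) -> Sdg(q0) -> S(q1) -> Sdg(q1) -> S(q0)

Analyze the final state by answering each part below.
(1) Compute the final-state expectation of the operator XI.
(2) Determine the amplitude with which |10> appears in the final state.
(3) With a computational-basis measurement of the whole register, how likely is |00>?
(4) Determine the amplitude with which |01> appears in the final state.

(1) The expectation value of XI is 1. Key observation: gates 5-8 undo each other exactly, leaving only the rest of the circuit to track.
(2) |10> carries amplitude -sqrt(2)/2 in the final state.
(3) Outcome |00> occurs with probability 1/2.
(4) The final state's coefficient on |01> equals 0.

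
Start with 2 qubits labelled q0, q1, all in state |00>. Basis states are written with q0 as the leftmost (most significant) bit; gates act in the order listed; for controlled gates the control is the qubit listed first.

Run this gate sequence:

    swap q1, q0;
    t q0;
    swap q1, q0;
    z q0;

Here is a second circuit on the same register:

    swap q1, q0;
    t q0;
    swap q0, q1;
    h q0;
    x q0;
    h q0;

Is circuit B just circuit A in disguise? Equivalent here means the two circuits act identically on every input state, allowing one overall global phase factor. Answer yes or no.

Yes — the two circuits implement the same unitary up to a global phase.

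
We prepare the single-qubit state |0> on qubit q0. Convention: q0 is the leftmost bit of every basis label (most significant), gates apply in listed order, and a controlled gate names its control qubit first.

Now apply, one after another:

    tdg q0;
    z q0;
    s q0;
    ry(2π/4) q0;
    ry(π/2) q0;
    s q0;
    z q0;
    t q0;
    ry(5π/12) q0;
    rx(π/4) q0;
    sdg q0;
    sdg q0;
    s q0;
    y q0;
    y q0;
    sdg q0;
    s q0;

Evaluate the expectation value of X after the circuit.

The observable X averages to -1/4 + sqrt(3)/4. Key observation: steps 12-17 multiply out to the identity, so the circuit reduces to the remaining gates.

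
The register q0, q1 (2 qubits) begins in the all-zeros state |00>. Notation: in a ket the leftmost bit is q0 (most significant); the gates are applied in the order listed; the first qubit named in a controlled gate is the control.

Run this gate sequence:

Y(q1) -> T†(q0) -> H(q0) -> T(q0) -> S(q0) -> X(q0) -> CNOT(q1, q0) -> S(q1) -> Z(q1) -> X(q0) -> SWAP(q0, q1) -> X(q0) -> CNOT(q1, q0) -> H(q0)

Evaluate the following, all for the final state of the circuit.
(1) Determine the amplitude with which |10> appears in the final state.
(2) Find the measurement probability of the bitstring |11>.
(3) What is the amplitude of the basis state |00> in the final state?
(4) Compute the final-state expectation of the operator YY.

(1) The amplitude on |10> is exp(3*I*pi/4)/2.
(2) A full measurement returns |11> with probability 1/4.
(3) The amplitude on |00> is exp(3*I*pi/4)/2.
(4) The observable YY averages to -sqrt(2)/2.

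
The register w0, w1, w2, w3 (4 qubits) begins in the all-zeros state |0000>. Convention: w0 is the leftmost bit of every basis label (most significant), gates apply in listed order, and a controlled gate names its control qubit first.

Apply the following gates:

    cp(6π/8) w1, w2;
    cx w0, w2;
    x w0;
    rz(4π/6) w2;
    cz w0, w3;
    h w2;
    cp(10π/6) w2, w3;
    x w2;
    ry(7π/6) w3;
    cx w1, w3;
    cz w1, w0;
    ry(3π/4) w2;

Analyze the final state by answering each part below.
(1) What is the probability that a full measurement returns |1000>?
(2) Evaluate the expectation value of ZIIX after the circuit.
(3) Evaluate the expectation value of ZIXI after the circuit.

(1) A full measurement returns |1000> with probability -sqrt(3)/8 - sqrt(2)/8 + sqrt(6)/16 + 1/4.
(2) In the final state, ZIIX has expectation 1/2.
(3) The expectation value of ZIXI is sqrt(2)/2.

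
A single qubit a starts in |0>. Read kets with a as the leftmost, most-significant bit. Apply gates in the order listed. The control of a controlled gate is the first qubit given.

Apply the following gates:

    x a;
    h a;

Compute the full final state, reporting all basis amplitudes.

The resulting statevector has amplitude sqrt(2)/2 on |0>, -sqrt(2)/2 on |1>.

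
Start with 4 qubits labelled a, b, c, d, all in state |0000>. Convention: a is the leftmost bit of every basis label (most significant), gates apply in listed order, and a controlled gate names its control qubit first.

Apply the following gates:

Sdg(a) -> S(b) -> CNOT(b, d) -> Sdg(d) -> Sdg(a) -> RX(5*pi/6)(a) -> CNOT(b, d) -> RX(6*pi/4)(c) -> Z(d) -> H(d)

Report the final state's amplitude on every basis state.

The final amplitudes are -sqrt(6)/8 + sqrt(2)/8 on |0000>, -sqrt(6)/8 + sqrt(2)/8 on |0001>, I*(-sqrt(6) + sqrt(2))/8 on |0010>, I*(-sqrt(6) + sqrt(2))/8 on |0011>, 0 on |0100>, 0 on |0101>, 0 on |0110>, 0 on |0111>, I*(sqrt(2) + sqrt(6))/8 on |1000>, I*(sqrt(2) + sqrt(6))/8 on |1001>, -sqrt(6)/8 - sqrt(2)/8 on |1010>, -sqrt(6)/8 - sqrt(2)/8 on |1011>, 0 on |1100>, 0 on |1101>, 0 on |1110>, 0 on |1111>.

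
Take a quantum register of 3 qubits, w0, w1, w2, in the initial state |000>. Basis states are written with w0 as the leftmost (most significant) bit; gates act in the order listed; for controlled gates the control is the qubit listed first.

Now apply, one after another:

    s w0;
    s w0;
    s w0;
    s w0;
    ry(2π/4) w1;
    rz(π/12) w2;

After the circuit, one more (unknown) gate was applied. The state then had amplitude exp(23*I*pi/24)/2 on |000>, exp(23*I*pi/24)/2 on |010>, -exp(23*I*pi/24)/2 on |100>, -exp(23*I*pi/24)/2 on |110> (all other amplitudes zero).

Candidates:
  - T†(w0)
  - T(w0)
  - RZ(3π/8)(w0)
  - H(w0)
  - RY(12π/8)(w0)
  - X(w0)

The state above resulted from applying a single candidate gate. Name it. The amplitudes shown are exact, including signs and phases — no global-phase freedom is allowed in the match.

The unique candidate consistent with the amplitudes is RY(12π/8)(w0). Key observation: the block from step 1 through step 4 cancels to the identity and can be dropped.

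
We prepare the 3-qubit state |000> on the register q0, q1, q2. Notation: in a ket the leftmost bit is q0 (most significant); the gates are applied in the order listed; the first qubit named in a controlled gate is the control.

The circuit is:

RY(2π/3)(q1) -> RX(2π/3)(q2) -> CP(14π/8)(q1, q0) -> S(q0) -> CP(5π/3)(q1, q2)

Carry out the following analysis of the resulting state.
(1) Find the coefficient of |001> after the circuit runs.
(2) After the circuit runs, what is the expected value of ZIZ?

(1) The final state's coefficient on |001> equals -sqrt(3)*I/4.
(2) In the final state, ZIZ has expectation -1/2.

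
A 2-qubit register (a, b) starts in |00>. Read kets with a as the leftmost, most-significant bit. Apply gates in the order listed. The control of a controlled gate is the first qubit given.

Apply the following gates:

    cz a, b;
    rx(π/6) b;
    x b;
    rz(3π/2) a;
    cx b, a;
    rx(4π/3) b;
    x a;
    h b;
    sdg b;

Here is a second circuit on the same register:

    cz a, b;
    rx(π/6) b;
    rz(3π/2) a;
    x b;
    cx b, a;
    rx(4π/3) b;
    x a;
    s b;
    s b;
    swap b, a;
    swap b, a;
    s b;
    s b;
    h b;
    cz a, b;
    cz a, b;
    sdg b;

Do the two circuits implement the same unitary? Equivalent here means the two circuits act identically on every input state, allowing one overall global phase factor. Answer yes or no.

Yes — the two circuits implement the same unitary up to a global phase.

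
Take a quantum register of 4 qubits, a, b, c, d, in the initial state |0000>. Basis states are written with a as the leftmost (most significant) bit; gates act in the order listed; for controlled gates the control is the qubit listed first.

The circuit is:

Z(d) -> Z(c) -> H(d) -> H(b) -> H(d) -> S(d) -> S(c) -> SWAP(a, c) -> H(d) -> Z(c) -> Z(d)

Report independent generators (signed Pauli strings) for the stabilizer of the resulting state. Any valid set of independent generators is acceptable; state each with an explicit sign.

One valid set of independent stabilizer generators is +IXII, -IIIX, +ZIII, +IIZI (any independent generating set of the same group is equally correct).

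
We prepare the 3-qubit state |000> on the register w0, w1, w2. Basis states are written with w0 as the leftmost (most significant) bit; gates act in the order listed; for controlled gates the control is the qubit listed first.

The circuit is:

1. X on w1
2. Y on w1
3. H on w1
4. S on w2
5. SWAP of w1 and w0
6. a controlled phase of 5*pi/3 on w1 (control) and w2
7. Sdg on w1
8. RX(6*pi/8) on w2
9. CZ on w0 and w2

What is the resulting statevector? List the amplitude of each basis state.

The resulting statevector has amplitude -I*sqrt(4 - 2*sqrt(2))/4 on |000>, -sqrt(2*sqrt(2) + 4)/4 on |001>, 0 on |010>, 0 on |011>, -I*sqrt(4 - 2*sqrt(2))/4 on |100>, sqrt(2*sqrt(2) + 4)/4 on |101>, 0 on |110>, 0 on |111>.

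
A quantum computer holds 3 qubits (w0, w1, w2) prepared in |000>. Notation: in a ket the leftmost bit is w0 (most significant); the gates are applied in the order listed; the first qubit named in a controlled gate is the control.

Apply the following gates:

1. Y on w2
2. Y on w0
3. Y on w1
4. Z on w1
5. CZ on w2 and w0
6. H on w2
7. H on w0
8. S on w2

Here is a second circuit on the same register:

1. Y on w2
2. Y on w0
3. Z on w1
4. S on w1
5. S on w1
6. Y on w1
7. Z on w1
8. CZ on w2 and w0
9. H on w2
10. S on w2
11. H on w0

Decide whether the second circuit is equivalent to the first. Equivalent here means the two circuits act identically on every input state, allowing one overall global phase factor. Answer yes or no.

Yes, they are equivalent — the unitaries differ by at most a global phase.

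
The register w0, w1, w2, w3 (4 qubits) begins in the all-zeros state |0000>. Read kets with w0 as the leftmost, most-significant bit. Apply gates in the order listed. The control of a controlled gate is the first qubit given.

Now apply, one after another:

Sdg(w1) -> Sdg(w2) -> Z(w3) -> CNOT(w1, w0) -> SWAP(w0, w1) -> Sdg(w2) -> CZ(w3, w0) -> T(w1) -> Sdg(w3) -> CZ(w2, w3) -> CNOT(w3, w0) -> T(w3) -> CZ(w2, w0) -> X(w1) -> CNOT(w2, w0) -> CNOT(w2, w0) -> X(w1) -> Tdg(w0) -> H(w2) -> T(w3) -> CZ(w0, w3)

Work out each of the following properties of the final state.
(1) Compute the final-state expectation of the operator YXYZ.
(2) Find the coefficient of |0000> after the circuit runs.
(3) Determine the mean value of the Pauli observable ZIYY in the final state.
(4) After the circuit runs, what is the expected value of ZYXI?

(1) The observable YXYZ averages to 0. Key observation: gates 14-17 undo each other exactly, leaving only the rest of the circuit to track.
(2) The final state's coefficient on |0000> equals sqrt(2)/2.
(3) The expectation value of ZIYY is 0.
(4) In the final state, ZYXI has expectation 0.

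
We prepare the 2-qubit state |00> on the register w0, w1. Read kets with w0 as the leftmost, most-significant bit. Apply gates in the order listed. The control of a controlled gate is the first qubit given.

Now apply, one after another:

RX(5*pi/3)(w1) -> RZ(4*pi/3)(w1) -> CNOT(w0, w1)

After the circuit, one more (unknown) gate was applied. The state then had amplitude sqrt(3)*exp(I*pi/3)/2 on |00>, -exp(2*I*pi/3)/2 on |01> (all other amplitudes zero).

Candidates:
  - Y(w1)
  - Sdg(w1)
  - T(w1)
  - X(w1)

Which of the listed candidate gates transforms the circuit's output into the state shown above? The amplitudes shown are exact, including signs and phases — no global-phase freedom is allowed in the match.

The applied gate was Sdg(w1).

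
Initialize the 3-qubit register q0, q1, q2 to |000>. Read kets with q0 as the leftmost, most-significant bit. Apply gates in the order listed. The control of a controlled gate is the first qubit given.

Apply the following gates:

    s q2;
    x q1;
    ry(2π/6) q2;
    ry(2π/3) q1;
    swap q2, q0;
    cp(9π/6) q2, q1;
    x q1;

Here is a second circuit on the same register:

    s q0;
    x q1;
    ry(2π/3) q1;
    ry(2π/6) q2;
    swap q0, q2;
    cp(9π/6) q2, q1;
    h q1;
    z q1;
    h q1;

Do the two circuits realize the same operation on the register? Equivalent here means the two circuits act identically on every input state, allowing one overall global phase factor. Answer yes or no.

No: there is an input state on which the two circuits produce genuinely different outputs (not merely differing by a phase).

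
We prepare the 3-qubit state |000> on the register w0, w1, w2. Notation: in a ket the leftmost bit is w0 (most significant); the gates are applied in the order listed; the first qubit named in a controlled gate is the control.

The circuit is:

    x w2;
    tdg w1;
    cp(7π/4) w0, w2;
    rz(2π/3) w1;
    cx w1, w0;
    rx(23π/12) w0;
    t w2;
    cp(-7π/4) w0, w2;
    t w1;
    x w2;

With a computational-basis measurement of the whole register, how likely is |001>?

A full measurement returns |001> with probability 0.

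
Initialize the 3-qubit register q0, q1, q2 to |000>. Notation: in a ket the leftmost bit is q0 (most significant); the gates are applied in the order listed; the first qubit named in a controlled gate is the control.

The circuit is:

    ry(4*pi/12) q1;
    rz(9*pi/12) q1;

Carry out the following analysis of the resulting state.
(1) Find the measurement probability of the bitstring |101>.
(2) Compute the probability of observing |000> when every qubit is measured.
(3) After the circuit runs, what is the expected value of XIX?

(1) A full measurement returns |101> with probability 0.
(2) A full measurement returns |000> with probability 3/4.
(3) The observable XIX averages to 0.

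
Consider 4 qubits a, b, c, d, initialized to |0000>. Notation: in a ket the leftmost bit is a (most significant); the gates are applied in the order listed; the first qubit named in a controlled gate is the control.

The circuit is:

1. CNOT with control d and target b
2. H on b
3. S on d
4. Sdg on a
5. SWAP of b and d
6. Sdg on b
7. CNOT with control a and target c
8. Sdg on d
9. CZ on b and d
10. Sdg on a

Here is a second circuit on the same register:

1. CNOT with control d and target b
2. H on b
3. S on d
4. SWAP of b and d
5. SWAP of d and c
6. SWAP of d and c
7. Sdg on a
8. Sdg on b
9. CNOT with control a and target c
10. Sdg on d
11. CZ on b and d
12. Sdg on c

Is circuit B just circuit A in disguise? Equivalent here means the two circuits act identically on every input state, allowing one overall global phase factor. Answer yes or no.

No — the two circuits implement different unitaries, even allowing a global phase.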